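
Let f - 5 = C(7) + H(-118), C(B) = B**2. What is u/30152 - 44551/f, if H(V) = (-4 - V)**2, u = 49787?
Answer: -346790701/196741800 ≈ -1.7627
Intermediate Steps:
f = 13050 (f = 5 + (7**2 + (4 - 118)**2) = 5 + (49 + (-114)**2) = 5 + (49 + 12996) = 5 + 13045 = 13050)
u/30152 - 44551/f = 49787/30152 - 44551/13050 = -346790701/196741800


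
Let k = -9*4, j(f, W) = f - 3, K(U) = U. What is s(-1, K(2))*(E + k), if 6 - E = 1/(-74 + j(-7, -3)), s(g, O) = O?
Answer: -2519/42 ≈ -59.976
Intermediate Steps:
j(f, W) = -3 + f
k = -36
E = 505/84 (E = 6 - 1/(-74 + (-3 - 7)) = 6 - 1/(-74 - 10) = 6 - 1/(-84) = 6 - 1*(-1/84) = 6 + 1/84 = 505/84 ≈ 6.0119)
s(-1, K(2))*(E + k) = 2*(505/84 - 36) = 2*(-2519/84) = -2519/42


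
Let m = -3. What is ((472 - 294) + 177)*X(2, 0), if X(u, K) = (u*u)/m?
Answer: -1420/3 ≈ -473.33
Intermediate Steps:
X(u, K) = -u**2/3 (X(u, K) = (u*u)/(-3) = u**2*(-1/3) = -u**2/3)
((472 - 294) + 177)*X(2, 0) = ((472 - 294) + 177)*(-1/3*2**2) = (178 + 177)*(-1/3*4) = 355*(-4/3) = -1420/3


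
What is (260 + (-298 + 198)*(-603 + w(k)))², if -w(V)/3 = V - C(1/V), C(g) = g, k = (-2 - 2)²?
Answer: 68311663225/16 ≈ 4.2695e+9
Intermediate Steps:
k = 16 (k = (-4)² = 16)
w(V) = -3*V + 3/V (w(V) = -3*(V - 1/V) = -3*V + 3/V)
(260 + (-298 + 198)*(-603 + w(k)))² = (260 + (-298 + 198)*(-603 + (-3*16 + 3/16)))² = (260 - 100*(-603 + (-48 + 3*(1/16))))² = (260 - 100*(-603 + (-48 + 3/16)))² = (260 - 100*(-603 - 765/16))² = (260 - 100*(-10413/16))² = (260 + 260325/4)² = (261365/4)² = 68311663225/16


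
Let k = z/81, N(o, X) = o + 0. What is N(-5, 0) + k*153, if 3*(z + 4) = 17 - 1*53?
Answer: -317/9 ≈ -35.222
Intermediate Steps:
N(o, X) = o
z = -16 (z = -4 + (17 - 1*53)/3 = -4 + (17 - 53)/3 = -4 + (⅓)*(-36) = -4 - 12 = -16)
k = -16/81 ≈ -0.19753
N(-5, 0) + k*153 = -5 - 16/81*153 = -5 - 272/9 = -317/9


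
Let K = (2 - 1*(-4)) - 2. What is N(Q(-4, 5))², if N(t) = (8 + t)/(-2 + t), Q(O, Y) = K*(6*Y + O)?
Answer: 3136/2601 ≈ 1.2057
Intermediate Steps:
K = 4 (K = (2 + 4) - 2 = 6 - 2 = 4)
Q(O, Y) = 4*O + 24*Y (Q(O, Y) = 4*(6*Y + O) = 4*(O + 6*Y) = 4*O + 24*Y)
N(t) = (8 + t)/(-2 + t)
N(Q(-4, 5))² = ((8 + (4*(-4) + 24*5))/(-2 + (4*(-4) + 24*5)))² = ((8 + (-16 + 120))/(-2 + (-16 + 120)))² = ((8 + 104)/(-2 + 104))² = (112/102)² = ((1/102)*112)² = (56/51)² = 3136/2601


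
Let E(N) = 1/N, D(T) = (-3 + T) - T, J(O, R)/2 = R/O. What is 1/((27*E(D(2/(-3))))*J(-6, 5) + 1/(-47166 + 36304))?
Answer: 10862/162929 ≈ 0.066667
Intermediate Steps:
J(O, R) = 2*R/O (J(O, R) = 2*(R/O) = 2*R/O)
D(T) = -3
1/((27*E(D(2/(-3))))*J(-6, 5) + 1/(-47166 + 36304)) = 1/((27/(-3))*(2*5/(-6)) + 1/(-47166 + 36304)) = 1/((27*(-⅓))*(2*5*(-⅙)) + 1/(-10862)) = 1/(-9*(-5/3) - 1/10862) = 1/(15 - 1/10862) = 1/(162929/10862) = 10862/162929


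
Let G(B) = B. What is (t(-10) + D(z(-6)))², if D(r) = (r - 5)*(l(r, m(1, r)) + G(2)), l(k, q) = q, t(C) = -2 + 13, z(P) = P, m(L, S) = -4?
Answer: 1089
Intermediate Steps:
t(C) = 11
D(r) = 10 - 2*r (D(r) = (r - 5)*(-4 + 2) = (-5 + r)*(-2) = 10 - 2*r)
(t(-10) + D(z(-6)))² = (11 + (10 - 2*(-6)))² = (11 + (10 + 12))² = (11 + 22)² = 33² = 1089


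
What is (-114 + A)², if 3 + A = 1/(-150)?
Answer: 308037601/22500 ≈ 13691.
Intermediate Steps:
A = -451/150 (A = -3 + 1/(-150) = -3 - 1/150 = -451/150 ≈ -3.0067)
(-114 + A)² = (-114 - 451/150)² = (-17551/150)² = 308037601/22500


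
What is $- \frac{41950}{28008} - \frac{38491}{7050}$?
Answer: $- \frac{114483619}{16454700} \approx -6.9575$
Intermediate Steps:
$- \frac{41950}{28008} - \frac{38491}{7050} = \left(-41950\right) \frac{1}{28008} - \frac{38491}{7050} = - \frac{20975}{14004} - \frac{38491}{7050} = - \frac{114483619}{16454700}$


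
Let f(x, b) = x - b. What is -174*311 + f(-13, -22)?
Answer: -54105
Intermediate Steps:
-174*311 + f(-13, -22) = -174*311 + (-13 - 1*(-22)) = -54114 + (-13 + 22) = -54114 + 9 = -54105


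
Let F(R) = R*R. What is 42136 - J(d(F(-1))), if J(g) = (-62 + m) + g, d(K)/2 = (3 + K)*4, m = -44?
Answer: 42210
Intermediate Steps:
F(R) = R²
d(K) = 24 + 8*K (d(K) = 2*((3 + K)*4) = 2*(12 + 4*K) = 24 + 8*K)
J(g) = -106 + g (J(g) = (-62 - 44) + g = -106 + g)
42136 - J(d(F(-1))) = 42136 - (-106 + (24 + 8*(-1)²)) = 42136 - (-106 + (24 + 8*1)) = 42136 - (-106 + (24 + 8)) = 42136 - (-106 + 32) = 42136 - 1*(-74) = 42136 + 74 = 42210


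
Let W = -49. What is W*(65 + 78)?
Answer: -7007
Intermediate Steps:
W*(65 + 78) = -49*(65 + 78) = -49*143 = -7007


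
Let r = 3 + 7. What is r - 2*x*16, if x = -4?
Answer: 138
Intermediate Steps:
r = 10
r - 2*x*16 = 10 - 2*(-4)*16 = 10 + 8*16 = 10 + 128 = 138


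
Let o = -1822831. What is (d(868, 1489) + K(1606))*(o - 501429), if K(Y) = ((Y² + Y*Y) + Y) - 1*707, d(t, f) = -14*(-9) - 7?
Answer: -11991996227400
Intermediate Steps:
d(t, f) = 119 (d(t, f) = 126 - 7 = 119)
K(Y) = -707 + Y + 2*Y² (K(Y) = ((Y² + Y²) + Y) - 707 = (2*Y² + Y) - 707 = (Y + 2*Y²) - 707 = -707 + Y + 2*Y²)
(d(868, 1489) + K(1606))*(o - 501429) = (119 + (-707 + 1606 + 2*1606²))*(-1822831 - 501429) = (119 + (-707 + 1606 + 2*2579236))*(-2324260) = (119 + (-707 + 1606 + 5158472))*(-2324260) = (119 + 5159371)*(-2324260) = 5159490*(-2324260) = -11991996227400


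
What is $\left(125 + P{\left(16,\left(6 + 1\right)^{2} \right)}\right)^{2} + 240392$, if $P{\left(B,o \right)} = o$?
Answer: $270668$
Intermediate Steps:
$\left(125 + P{\left(16,\left(6 + 1\right)^{2} \right)}\right)^{2} + 240392 = \left(125 + \left(6 + 1\right)^{2}\right)^{2} + 240392 = \left(125 + 7^{2}\right)^{2} + 240392 = \left(125 + 49\right)^{2} + 240392 = 174^{2} + 240392 = 30276 + 240392 = 270668$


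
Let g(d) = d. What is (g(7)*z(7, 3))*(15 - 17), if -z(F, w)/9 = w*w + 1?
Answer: 1260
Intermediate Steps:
z(F, w) = -9 - 9*w² (z(F, w) = -9*(w*w + 1) = -9*(w² + 1) = -9*(1 + w²) = -9 - 9*w²)
(g(7)*z(7, 3))*(15 - 17) = (7*(-9 - 9*3²))*(15 - 17) = (7*(-9 - 9*9))*(-2) = (7*(-9 - 81))*(-2) = (7*(-90))*(-2) = -630*(-2) = 1260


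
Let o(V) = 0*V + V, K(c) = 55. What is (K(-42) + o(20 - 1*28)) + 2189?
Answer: 2236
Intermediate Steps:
o(V) = V (o(V) = 0 + V = V)
(K(-42) + o(20 - 1*28)) + 2189 = (55 + (20 - 1*28)) + 2189 = (55 + (20 - 28)) + 2189 = (55 - 8) + 2189 = 47 + 2189 = 2236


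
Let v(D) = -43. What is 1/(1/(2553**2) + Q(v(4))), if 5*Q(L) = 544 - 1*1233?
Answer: -32589045/4490770396 ≈ -0.0072569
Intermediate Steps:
Q(L) = -689/5 (Q(L) = (544 - 1*1233)/5 = (544 - 1233)/5 = (1/5)*(-689) = -689/5)
1/(1/(2553**2) + Q(v(4))) = 1/(1/(2553**2) - 689/5) = 1/(1/6517809 - 689/5) = 1/(-4490770396/32589045) = -32589045/4490770396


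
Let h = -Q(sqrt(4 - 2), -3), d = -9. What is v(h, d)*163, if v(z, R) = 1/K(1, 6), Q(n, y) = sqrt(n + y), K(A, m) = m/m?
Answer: 163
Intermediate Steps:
K(A, m) = 1
h = -sqrt(-3 + sqrt(2)) (h = -sqrt(sqrt(4 - 2) - 3) = -sqrt(sqrt(2) - 3) = -sqrt(-3 + sqrt(2)) ≈ -1.2593*I)
v(z, R) = 1 (v(z, R) = 1/1 = 1)
v(h, d)*163 = 1*163 = 163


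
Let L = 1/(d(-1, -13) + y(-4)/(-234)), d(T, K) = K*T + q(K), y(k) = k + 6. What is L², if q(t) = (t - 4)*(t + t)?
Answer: 13689/2833858756 ≈ 4.8305e-6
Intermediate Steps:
q(t) = 2*t*(-4 + t) (q(t) = (-4 + t)*(2*t) = 2*t*(-4 + t))
y(k) = 6 + k
d(T, K) = K*T + 2*K*(-4 + K)
L = 117/53234 (L = 1/(-13*(-8 - 1 + 2*(-13)) + (6 - 4)/(-234)) = 1/(-13*(-8 - 1 - 26) + 2*(-1/234)) = 1/(-13*(-35) - 1/117) = 1/(455 - 1/117) = 1/(53234/117) = 117/53234 ≈ 0.0021978)
L² = (117/53234)² = 13689/2833858756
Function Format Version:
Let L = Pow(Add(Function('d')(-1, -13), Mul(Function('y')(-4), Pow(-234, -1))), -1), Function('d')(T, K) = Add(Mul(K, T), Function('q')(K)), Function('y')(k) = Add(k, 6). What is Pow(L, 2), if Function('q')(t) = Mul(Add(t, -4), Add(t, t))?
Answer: Rational(13689, 2833858756) ≈ 4.8305e-6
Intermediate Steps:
Function('q')(t) = Mul(2, t, Add(-4, t)) (Function('q')(t) = Mul(Add(-4, t), Mul(2, t)) = Mul(2, t, Add(-4, t)))
Function('y')(k) = Add(6, k)
Function('d')(T, K) = Add(Mul(K, T), Mul(2, K, Add(-4, K)))
L = Rational(117, 53234) (L = Pow(Add(Mul(-13, Add(-8, -1, Mul(2, -13))), Mul(Add(6, -4), Pow(-234, -1))), -1) = Pow(Add(Mul(-13, Add(-8, -1, -26)), Mul(2, Rational(-1, 234))), -1) = Pow(Add(Mul(-13, -35), Rational(-1, 117)), -1) = Pow(Add(455, Rational(-1, 117)), -1) = Pow(Rational(53234, 117), -1) = Rational(117, 53234) ≈ 0.0021978)
Pow(L, 2) = Pow(Rational(117, 53234), 2) = Rational(13689, 2833858756)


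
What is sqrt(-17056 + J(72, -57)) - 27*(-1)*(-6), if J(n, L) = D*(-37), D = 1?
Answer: -162 + I*sqrt(17093) ≈ -162.0 + 130.74*I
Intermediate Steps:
J(n, L) = -37 (J(n, L) = 1*(-37) = -37)
sqrt(-17056 + J(72, -57)) - 27*(-1)*(-6) = sqrt(-17056 - 37) - 27*(-1)*(-6) = sqrt(-17093) + 27*(-6) = I*sqrt(17093) - 162 = -162 + I*sqrt(17093)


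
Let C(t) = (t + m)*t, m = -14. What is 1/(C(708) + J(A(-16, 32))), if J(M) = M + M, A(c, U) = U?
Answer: 1/491416 ≈ 2.0349e-6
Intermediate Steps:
C(t) = t*(-14 + t) (C(t) = (t - 14)*t = (-14 + t)*t = t*(-14 + t))
J(M) = 2*M
1/(C(708) + J(A(-16, 32))) = 1/(708*(-14 + 708) + 2*32) = 1/(708*694 + 64) = 1/(491352 + 64) = 1/491416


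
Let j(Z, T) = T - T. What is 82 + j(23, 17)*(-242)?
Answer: 82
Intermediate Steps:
j(Z, T) = 0
82 + j(23, 17)*(-242) = 82 + 0*(-242) = 82 + 0 = 82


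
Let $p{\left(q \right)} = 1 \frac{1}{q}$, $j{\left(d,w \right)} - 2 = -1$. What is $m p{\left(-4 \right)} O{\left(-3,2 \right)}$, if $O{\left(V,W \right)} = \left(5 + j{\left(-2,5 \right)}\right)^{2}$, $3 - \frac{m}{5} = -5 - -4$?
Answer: $-180$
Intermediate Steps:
$j{\left(d,w \right)} = 1$ ($j{\left(d,w \right)} = 2 - 1 = 1$)
$p{\left(q \right)} = \frac{1}{q}$
$m = 20$ ($m = 15 - 5 \left(-5 - -4\right) = 15 - 5 \left(-5 + 4\right) = 15 - -5 = 15 + 5 = 20$)
$O{\left(V,W \right)} = 36$ ($O{\left(V,W \right)} = \left(5 + 1\right)^{2} = 6^{2} = 36$)
$m p{\left(-4 \right)} O{\left(-3,2 \right)} = \frac{20}{-4} \cdot 36 = 20 \left(- \frac{1}{4}\right) 36 = \left(-5\right) 36 = -180$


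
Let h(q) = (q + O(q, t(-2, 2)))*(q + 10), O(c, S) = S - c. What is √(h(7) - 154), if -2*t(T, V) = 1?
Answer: 5*I*√26/2 ≈ 12.748*I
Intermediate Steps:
t(T, V) = -½ (t(T, V) = -½*1 = -½)
h(q) = -5 - q/2 (h(q) = (q + (-½ - q))*(q + 10) = -(10 + q)/2 = -5 - q/2)
√(h(7) - 154) = √((-5 - ½*7) - 154) = √((-5 - 7/2) - 154) = √(-17/2 - 154) = √(-325/2) = 5*I*√26/2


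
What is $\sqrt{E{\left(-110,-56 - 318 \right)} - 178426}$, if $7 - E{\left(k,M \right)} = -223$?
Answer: $2 i \sqrt{44549} \approx 422.13 i$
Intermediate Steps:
$E{\left(k,M \right)} = 230$ ($E{\left(k,M \right)} = 7 - -223 = 7 + 223 = 230$)
$\sqrt{E{\left(-110,-56 - 318 \right)} - 178426} = \sqrt{230 - 178426} = \sqrt{-178196} = 2 i \sqrt{44549}$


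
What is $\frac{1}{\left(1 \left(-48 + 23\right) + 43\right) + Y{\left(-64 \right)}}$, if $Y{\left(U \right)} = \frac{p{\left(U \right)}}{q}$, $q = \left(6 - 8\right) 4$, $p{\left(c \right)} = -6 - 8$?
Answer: $\frac{4}{79} \approx 0.050633$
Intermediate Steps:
$p{\left(c \right)} = -14$ ($p{\left(c \right)} = -6 - 8 = -14$)
$q = -8$ ($q = \left(-2\right) 4 = -8$)
$Y{\left(U \right)} = \frac{7}{4}$ ($Y{\left(U \right)} = - \frac{14}{-8} = \left(-14\right) \left(- \frac{1}{8}\right) = \frac{7}{4}$)
$\frac{1}{\left(1 \left(-48 + 23\right) + 43\right) + Y{\left(-64 \right)}} = \frac{1}{\left(1 \left(-48 + 23\right) + 43\right) + \frac{7}{4}} = \frac{1}{\left(1 \left(-25\right) + 43\right) + \frac{7}{4}} = \frac{1}{\left(-25 + 43\right) + \frac{7}{4}} = \frac{1}{18 + \frac{7}{4}} = \frac{1}{\frac{79}{4}} = \frac{4}{79}$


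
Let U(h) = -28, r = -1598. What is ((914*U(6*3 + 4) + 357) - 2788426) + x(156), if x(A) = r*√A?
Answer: -2813661 - 3196*√39 ≈ -2.8336e+6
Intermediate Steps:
x(A) = -1598*√A
((914*U(6*3 + 4) + 357) - 2788426) + x(156) = ((914*(-28) + 357) - 2788426) - 3196*√39 = ((-25592 + 357) - 2788426) - 3196*√39 = (-25235 - 2788426) - 3196*√39 = -2813661 - 3196*√39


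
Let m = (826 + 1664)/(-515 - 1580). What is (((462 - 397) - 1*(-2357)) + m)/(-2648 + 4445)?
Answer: 1014320/752943 ≈ 1.3471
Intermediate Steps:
m = -498/419 (m = 2490/(-2095) = 2490*(-1/2095) = -498/419 ≈ -1.1885)
(((462 - 397) - 1*(-2357)) + m)/(-2648 + 4445) = (((462 - 397) - 1*(-2357)) - 498/419)/(-2648 + 4445) = ((65 + 2357) - 498/419)/1797 = (2422 - 498/419)*(1/1797) = (1014320/419)*(1/1797) = 1014320/752943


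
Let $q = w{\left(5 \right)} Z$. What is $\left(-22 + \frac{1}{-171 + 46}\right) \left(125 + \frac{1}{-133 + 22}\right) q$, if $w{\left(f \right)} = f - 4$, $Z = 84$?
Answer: $- \frac{1068686472}{4625} \approx -2.3107 \cdot 10^{5}$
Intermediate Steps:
$w{\left(f \right)} = -4 + f$
$q = 84$ ($q = \left(-4 + 5\right) 84 = 1 \cdot 84 = 84$)
$\left(-22 + \frac{1}{-171 + 46}\right) \left(125 + \frac{1}{-133 + 22}\right) q = \left(-22 + \frac{1}{-171 + 46}\right) \left(125 + \frac{1}{-133 + 22}\right) 84 = \left(-22 + \frac{1}{-125}\right) \left(125 + \frac{1}{-111}\right) 84 = \left(-22 - \frac{1}{125}\right) \left(125 - \frac{1}{111}\right) 84 = \left(- \frac{2751}{125}\right) \frac{13874}{111} \cdot 84 = \left(- \frac{12722458}{4625}\right) 84 = - \frac{1068686472}{4625}$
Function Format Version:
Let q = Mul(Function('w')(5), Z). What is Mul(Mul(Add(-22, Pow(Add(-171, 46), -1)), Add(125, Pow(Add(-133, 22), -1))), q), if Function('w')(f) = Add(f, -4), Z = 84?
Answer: Rational(-1068686472, 4625) ≈ -2.3107e+5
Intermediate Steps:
Function('w')(f) = Add(-4, f)
q = 84 (q = Mul(Add(-4, 5), 84) = Mul(1, 84) = 84)
Mul(Mul(Add(-22, Pow(Add(-171, 46), -1)), Add(125, Pow(Add(-133, 22), -1))), q) = Mul(Mul(Add(-22, Pow(Add(-171, 46), -1)), Add(125, Pow(Add(-133, 22), -1))), 84) = Mul(Mul(Add(-22, Pow(-125, -1)), Add(125, Pow(-111, -1))), 84) = Mul(Mul(Add(-22, Rational(-1, 125)), Add(125, Rational(-1, 111))), 84) = Mul(Mul(Rational(-2751, 125), Rational(13874, 111)), 84) = Mul(Rational(-12722458, 4625), 84) = Rational(-1068686472, 4625)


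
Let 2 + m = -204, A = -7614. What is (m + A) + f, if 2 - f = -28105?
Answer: 20287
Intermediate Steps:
m = -206 (m = -2 - 204 = -206)
f = 28107 (f = 2 - 1*(-28105) = 2 + 28105 = 28107)
(m + A) + f = (-206 - 7614) + 28107 = -7820 + 28107 = 20287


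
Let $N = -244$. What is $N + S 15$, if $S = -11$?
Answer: $-409$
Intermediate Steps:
$N + S 15 = -244 - 165 = -409$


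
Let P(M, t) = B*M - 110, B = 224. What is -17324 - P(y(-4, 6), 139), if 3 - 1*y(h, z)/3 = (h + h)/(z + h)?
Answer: -21918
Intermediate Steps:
y(h, z) = 9 - 6*h/(h + z) (y(h, z) = 9 - 3*(h + h)/(z + h) = 9 - 3*2*h/(h + z) = 9 - 6*h/(h + z))
P(M, t) = -110 + 224*M (P(M, t) = 224*M - 110 = -110 + 224*M)
-17324 - P(y(-4, 6), 139) = -17324 - (-110 + 224*(3*(-4 + 3*6)/(-4 + 6))) = -17324 - (-110 + 224*(3*(-4 + 18)/2)) = -17324 - (-110 + 224*(3*(½)*14)) = -17324 - (-110 + 224*21) = -17324 - (-110 + 4704) = -17324 - 1*4594 = -17324 - 4594 = -21918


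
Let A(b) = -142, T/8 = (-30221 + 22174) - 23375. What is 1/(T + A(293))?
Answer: -1/251518 ≈ -3.9759e-6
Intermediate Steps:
T = -251376 (T = 8*((-30221 + 22174) - 23375) = 8*(-8047 - 23375) = 8*(-31422) = -251376)
1/(T + A(293)) = 1/(-251376 - 142) = 1/(-251518) = -1/251518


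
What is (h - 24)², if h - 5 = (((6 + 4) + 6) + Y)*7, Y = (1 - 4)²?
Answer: 24336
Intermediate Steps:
Y = 9 (Y = (-3)² = 9)
h = 180 (h = 5 + (((6 + 4) + 6) + 9)*7 = 5 + ((10 + 6) + 9)*7 = 5 + (16 + 9)*7 = 5 + 25*7 = 5 + 175 = 180)
(h - 24)² = (180 - 24)² = 156² = 24336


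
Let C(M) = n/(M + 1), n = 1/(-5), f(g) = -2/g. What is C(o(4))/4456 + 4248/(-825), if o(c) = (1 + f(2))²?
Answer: -6309751/1225400 ≈ -5.1491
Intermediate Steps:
n = -⅕ (n = 1*(-⅕) = -⅕ ≈ -0.20000)
o(c) = 0 (o(c) = (1 - 2/2)² = (1 - 2*½)² = (1 - 1)² = 0² = 0)
C(M) = -1/(5*(1 + M)) (C(M) = -⅕/(M + 1) = -⅕/(1 + M) = -1/(5*(1 + M)))
C(o(4))/4456 + 4248/(-825) = -1/(5 + 5*0)/4456 + 4248/(-825) = -1/(5 + 0)*(1/4456) + 4248*(-1/825) = -1/5*(1/4456) - 1416/275 = -1*⅕*(1/4456) - 1416/275 = -⅕*1/4456 - 1416/275 = -1/22280 - 1416/275 = -6309751/1225400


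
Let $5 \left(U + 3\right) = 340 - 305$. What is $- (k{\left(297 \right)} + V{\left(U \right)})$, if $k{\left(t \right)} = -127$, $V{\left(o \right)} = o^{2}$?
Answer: $111$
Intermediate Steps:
$U = 4$ ($U = -3 + \frac{340 - 305}{5} = -3 + \frac{1}{5} \cdot 35 = -3 + 7 = 4$)
$- (k{\left(297 \right)} + V{\left(U \right)}) = - (-127 + 4^{2}) = - (-127 + 16) = \left(-1\right) \left(-111\right) = 111$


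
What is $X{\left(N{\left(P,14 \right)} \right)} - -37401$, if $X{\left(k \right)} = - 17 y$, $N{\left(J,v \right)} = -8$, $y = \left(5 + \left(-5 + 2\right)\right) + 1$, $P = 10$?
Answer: $37350$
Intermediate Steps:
$y = 3$ ($y = \left(5 - 3\right) + 1 = 2 + 1 = 3$)
$X{\left(k \right)} = -51$ ($X{\left(k \right)} = \left(-17\right) 3 = -51$)
$X{\left(N{\left(P,14 \right)} \right)} - -37401 = -51 - -37401 = -51 + 37401 = 37350$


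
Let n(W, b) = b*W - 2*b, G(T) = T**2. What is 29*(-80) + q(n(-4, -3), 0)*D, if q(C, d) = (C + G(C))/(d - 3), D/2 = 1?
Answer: -2548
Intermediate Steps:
D = 2 (D = 2*1 = 2)
n(W, b) = -2*b + W*b (n(W, b) = W*b - 2*b = -2*b + W*b)
q(C, d) = (C + C**2)/(-3 + d) (q(C, d) = (C + C**2)/(d - 3) = (C + C**2)/(-3 + d))
29*(-80) + q(n(-4, -3), 0)*D = 29*(-80) + ((-3*(-2 - 4))*(1 - 3*(-2 - 4))/(-3 + 0))*2 = -2320 + (-3*(-6)*(1 - 3*(-6))/(-3))*2 = -2320 + (18*(-1/3)*(1 + 18))*2 = -2320 + (18*(-1/3)*19)*2 = -2320 - 114*2 = -2320 - 228 = -2548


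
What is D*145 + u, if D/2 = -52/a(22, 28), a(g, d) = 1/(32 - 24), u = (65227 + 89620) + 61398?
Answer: 95605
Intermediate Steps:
u = 216245 (u = 154847 + 61398 = 216245)
a(g, d) = ⅛ (a(g, d) = 1/8 = ⅛)
D = -832 (D = 2*(-52/⅛) = 2*(-52*8) = 2*(-416) = -832)
D*145 + u = -832*145 + 216245 = -120640 + 216245 = 95605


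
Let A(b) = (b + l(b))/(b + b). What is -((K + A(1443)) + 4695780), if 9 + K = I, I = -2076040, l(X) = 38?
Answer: -7560545147/2886 ≈ -2.6197e+6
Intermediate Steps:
K = -2076049 (K = -9 - 2076040 = -2076049)
A(b) = (38 + b)/(2*b) (A(b) = (b + 38)/(b + b) = (38 + b)/((2*b)) = (38 + b)*(1/(2*b)) = (38 + b)/(2*b))
-((K + A(1443)) + 4695780) = -((-2076049 + (½)*(38 + 1443)/1443) + 4695780) = -((-2076049 + (½)*(1/1443)*1481) + 4695780) = -((-2076049 + 1481/2886) + 4695780) = -(-5991475933/2886 + 4695780) = -1*7560545147/2886 = -7560545147/2886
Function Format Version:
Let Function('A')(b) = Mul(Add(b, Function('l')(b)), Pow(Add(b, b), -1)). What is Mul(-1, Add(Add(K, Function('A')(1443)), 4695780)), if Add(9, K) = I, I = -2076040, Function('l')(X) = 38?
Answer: Rational(-7560545147, 2886) ≈ -2.6197e+6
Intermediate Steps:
K = -2076049 (K = Add(-9, -2076040) = -2076049)
Function('A')(b) = Mul(Rational(1, 2), Pow(b, -1), Add(38, b)) (Function('A')(b) = Mul(Add(b, 38), Pow(Add(b, b), -1)) = Mul(Add(38, b), Pow(Mul(2, b), -1)) = Mul(Add(38, b), Mul(Rational(1, 2), Pow(b, -1))) = Mul(Rational(1, 2), Pow(b, -1), Add(38, b)))
Mul(-1, Add(Add(K, Function('A')(1443)), 4695780)) = Mul(-1, Add(Add(-2076049, Mul(Rational(1, 2), Pow(1443, -1), Add(38, 1443))), 4695780)) = Mul(-1, Add(Add(-2076049, Mul(Rational(1, 2), Rational(1, 1443), 1481)), 4695780)) = Mul(-1, Add(Add(-2076049, Rational(1481, 2886)), 4695780)) = Mul(-1, Add(Rational(-5991475933, 2886), 4695780)) = Mul(-1, Rational(7560545147, 2886)) = Rational(-7560545147, 2886)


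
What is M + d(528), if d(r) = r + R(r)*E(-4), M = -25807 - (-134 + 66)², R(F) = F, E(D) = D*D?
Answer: -21455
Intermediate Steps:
E(D) = D²
M = -30431 (M = -25807 - 1*(-68)² = -25807 - 1*4624 = -25807 - 4624 = -30431)
d(r) = 17*r (d(r) = r + r*(-4)² = r + r*16 = r + 16*r = 17*r)
M + d(528) = -30431 + 17*528 = -30431 + 8976 = -21455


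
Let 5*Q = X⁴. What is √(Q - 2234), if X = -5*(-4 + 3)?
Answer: I*√2109 ≈ 45.924*I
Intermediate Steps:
X = 5 (X = -5*(-1) = 5)
Q = 125 (Q = (⅕)*5⁴ = (⅕)*625 = 125)
√(Q - 2234) = √(125 - 2234) = √(-2109) = I*√2109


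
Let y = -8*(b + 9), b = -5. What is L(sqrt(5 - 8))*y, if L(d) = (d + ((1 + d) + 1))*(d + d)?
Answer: 384 - 128*I*sqrt(3) ≈ 384.0 - 221.7*I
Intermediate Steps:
L(d) = 2*d*(2 + 2*d) (L(d) = (d + (2 + d))*(2*d) = (2 + 2*d)*(2*d) = 2*d*(2 + 2*d))
y = -32 (y = -8*(-5 + 9) = -8*4 = -32)
L(sqrt(5 - 8))*y = (4*sqrt(5 - 8)*(1 + sqrt(5 - 8)))*(-32) = (4*sqrt(-3)*(1 + sqrt(-3)))*(-32) = (4*(I*sqrt(3))*(1 + I*sqrt(3)))*(-32) = (4*I*sqrt(3)*(1 + I*sqrt(3)))*(-32) = -128*I*sqrt(3)*(1 + I*sqrt(3))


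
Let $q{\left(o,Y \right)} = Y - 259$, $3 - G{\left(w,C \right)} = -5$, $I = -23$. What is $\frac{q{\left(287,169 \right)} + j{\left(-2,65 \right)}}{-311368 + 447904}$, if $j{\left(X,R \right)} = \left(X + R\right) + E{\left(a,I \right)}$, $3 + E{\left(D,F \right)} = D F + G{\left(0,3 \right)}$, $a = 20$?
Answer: $- \frac{241}{68268} \approx -0.0035302$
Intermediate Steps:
$G{\left(w,C \right)} = 8$ ($G{\left(w,C \right)} = 3 - -5 = 3 + 5 = 8$)
$E{\left(D,F \right)} = 5 + D F$ ($E{\left(D,F \right)} = -3 + \left(D F + 8\right) = -3 + \left(8 + D F\right) = 5 + D F$)
$j{\left(X,R \right)} = -455 + R + X$ ($j{\left(X,R \right)} = \left(X + R\right) + \left(5 + 20 \left(-23\right)\right) = \left(R + X\right) + \left(5 - 460\right) = \left(R + X\right) - 455 = -455 + R + X$)
$q{\left(o,Y \right)} = -259 + Y$
$\frac{q{\left(287,169 \right)} + j{\left(-2,65 \right)}}{-311368 + 447904} = \frac{\left(-259 + 169\right) - 392}{-311368 + 447904} = \frac{-90 - 392}{136536} = \left(-482\right) \frac{1}{136536} = - \frac{241}{68268}$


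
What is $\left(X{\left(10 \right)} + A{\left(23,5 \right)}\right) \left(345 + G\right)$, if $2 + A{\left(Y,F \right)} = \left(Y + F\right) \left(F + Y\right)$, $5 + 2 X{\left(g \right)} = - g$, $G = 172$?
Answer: $\frac{800833}{2} \approx 4.0042 \cdot 10^{5}$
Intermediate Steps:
$X{\left(g \right)} = - \frac{5}{2} - \frac{g}{2}$ ($X{\left(g \right)} = - \frac{5}{2} + \frac{\left(-1\right) g}{2} = - \frac{5}{2} - \frac{g}{2}$)
$A{\left(Y,F \right)} = -2 + \left(F + Y\right)^{2}$ ($A{\left(Y,F \right)} = -2 + \left(Y + F\right) \left(F + Y\right) = -2 + \left(F + Y\right) \left(F + Y\right) = -2 + \left(F + Y\right)^{2}$)
$\left(X{\left(10 \right)} + A{\left(23,5 \right)}\right) \left(345 + G\right) = \left(\left(- \frac{5}{2} - 5\right) - \left(2 - \left(5 + 23\right)^{2}\right)\right) \left(345 + 172\right) = \left(\left(- \frac{5}{2} - 5\right) - \left(2 - 28^{2}\right)\right) 517 = \left(- \frac{15}{2} + \left(-2 + 784\right)\right) 517 = \left(- \frac{15}{2} + 782\right) 517 = \frac{1549}{2} \cdot 517 = \frac{800833}{2}$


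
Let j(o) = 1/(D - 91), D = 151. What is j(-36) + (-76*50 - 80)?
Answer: -232799/60 ≈ -3880.0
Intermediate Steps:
j(o) = 1/60 (j(o) = 1/(151 - 91) = 1/60)
j(-36) + (-76*50 - 80) = 1/60 + (-76*50 - 80) = 1/60 + (-3800 - 80) = 1/60 - 3880 = -232799/60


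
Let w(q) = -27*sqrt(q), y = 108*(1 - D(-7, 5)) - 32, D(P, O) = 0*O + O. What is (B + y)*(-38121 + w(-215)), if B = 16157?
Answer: -598232853 - 423711*I*sqrt(215) ≈ -5.9823e+8 - 6.2128e+6*I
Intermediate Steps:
D(P, O) = O (D(P, O) = 0 + O = O)
y = -464 (y = 108*(1 - 1*5) - 32 = 108*(1 - 5) - 32 = 108*(-4) - 32 = -432 - 32 = -464)
(B + y)*(-38121 + w(-215)) = (16157 - 464)*(-38121 - 27*I*sqrt(215)) = 15693*(-38121 - 27*I*sqrt(215)) = -598232853 - 423711*I*sqrt(215)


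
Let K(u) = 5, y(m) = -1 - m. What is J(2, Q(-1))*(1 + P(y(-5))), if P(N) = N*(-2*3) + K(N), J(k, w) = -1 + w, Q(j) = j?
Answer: 36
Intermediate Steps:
P(N) = 5 - 6*N (P(N) = N*(-2*3) + 5 = N*(-6) + 5 = -6*N + 5 = 5 - 6*N)
J(2, Q(-1))*(1 + P(y(-5))) = (-1 - 1)*(1 + (5 - 6*(-1 - 1*(-5)))) = -2*(1 + (5 - 6*(-1 + 5))) = -2*(1 + (5 - 6*4)) = -2*(1 + (5 - 24)) = -2*(1 - 19) = -2*(-18) = 36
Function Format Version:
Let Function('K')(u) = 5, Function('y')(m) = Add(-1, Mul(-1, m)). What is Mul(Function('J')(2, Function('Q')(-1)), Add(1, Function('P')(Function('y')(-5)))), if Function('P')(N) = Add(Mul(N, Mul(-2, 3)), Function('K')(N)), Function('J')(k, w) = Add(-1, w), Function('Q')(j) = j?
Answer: 36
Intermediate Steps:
Function('P')(N) = Add(5, Mul(-6, N)) (Function('P')(N) = Add(Mul(N, Mul(-2, 3)), 5) = Add(Mul(N, -6), 5) = Add(Mul(-6, N), 5) = Add(5, Mul(-6, N)))
Mul(Function('J')(2, Function('Q')(-1)), Add(1, Function('P')(Function('y')(-5)))) = Mul(Add(-1, -1), Add(1, Add(5, Mul(-6, Add(-1, Mul(-1, -5)))))) = Mul(-2, Add(1, Add(5, Mul(-6, Add(-1, 5))))) = Mul(-2, Add(1, Add(5, Mul(-6, 4)))) = Mul(-2, Add(1, Add(5, -24))) = Mul(-2, Add(1, -19)) = Mul(-2, -18) = 36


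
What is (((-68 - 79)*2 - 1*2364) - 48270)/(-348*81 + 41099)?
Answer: -50928/12911 ≈ -3.9445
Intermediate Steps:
(((-68 - 79)*2 - 1*2364) - 48270)/(-348*81 + 41099) = ((-147*2 - 2364) - 48270)/(-28188 + 41099) = ((-294 - 2364) - 48270)/12911 = (-2658 - 48270)*(1/12911) = -50928*1/12911 = -50928/12911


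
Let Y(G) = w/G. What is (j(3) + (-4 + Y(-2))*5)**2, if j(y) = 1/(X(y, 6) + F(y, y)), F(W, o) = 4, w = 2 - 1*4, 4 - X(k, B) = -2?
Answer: 22201/100 ≈ 222.01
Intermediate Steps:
X(k, B) = 6 (X(k, B) = 4 - 1*(-2) = 4 + 2 = 6)
w = -2 (w = 2 - 4 = -2)
Y(G) = -2/G
j(y) = 1/10 (j(y) = 1/(6 + 4) = 1/10)
(j(3) + (-4 + Y(-2))*5)**2 = (1/10 + (-4 - 2/(-2))*5)**2 = (1/10 + (-4 - 2*(-1/2))*5)**2 = (1/10 + (-4 + 1)*5)**2 = (1/10 - 3*5)**2 = (1/10 - 15)**2 = (-149/10)**2 = 22201/100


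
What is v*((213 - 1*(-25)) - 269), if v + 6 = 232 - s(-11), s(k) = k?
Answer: -7347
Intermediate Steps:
v = 237 (v = -6 + (232 - 1*(-11)) = -6 + (232 + 11) = -6 + 243 = 237)
v*((213 - 1*(-25)) - 269) = 237*((213 - 1*(-25)) - 269) = 237*((213 + 25) - 269) = 237*(238 - 269) = 237*(-31) = -7347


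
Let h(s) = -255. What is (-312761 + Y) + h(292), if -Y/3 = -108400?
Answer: 12184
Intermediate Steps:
Y = 325200 (Y = -3*(-108400) = 325200)
(-312761 + Y) + h(292) = (-312761 + 325200) - 255 = 12439 - 255 = 12184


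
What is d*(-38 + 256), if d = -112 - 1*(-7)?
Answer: -22890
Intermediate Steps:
d = -105 (d = -112 + 7 = -105)
d*(-38 + 256) = -105*(-38 + 256) = -105*218 = -22890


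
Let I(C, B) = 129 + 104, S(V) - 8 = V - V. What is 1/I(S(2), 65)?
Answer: 1/233 ≈ 0.0042918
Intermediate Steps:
S(V) = 8 (S(V) = 8 + (V - V) = 8 + 0 = 8)
I(C, B) = 233
1/I(S(2), 65) = 1/233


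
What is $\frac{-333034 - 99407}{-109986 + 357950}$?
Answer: $- \frac{432441}{247964} \approx -1.744$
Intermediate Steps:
$\frac{-333034 - 99407}{-109986 + 357950} = - \frac{432441}{247964}$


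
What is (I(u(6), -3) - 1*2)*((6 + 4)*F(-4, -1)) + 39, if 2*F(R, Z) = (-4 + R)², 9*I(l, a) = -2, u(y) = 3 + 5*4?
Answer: -6049/9 ≈ -672.11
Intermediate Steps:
u(y) = 23 (u(y) = 3 + 20 = 23)
I(l, a) = -2/9 (I(l, a) = (⅑)*(-2) = -2/9)
F(R, Z) = (-4 + R)²/2
(I(u(6), -3) - 1*2)*((6 + 4)*F(-4, -1)) + 39 = (-2/9 - 1*2)*((6 + 4)*((-4 - 4)²/2)) + 39 = (-2/9 - 2)*(10*((½)*(-8)²)) + 39 = -200*(½)*64/9 + 39 = -200*32/9 + 39 = -20/9*320 + 39 = -6400/9 + 39 = -6049/9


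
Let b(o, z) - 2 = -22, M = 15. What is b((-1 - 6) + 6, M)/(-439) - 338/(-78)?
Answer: 5767/1317 ≈ 4.3789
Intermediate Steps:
b(o, z) = -20 (b(o, z) = 2 - 22 = -20)
b((-1 - 6) + 6, M)/(-439) - 338/(-78) = -20/(-439) - 338/(-78) = -20*(-1/439) - 338*(-1/78) = 20/439 + 13/3 = 5767/1317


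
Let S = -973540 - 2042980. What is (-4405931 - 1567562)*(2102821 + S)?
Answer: 5457974580607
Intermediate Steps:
S = -3016520
(-4405931 - 1567562)*(2102821 + S) = (-4405931 - 1567562)*(2102821 - 3016520) = -5973493*(-913699) = 5457974580607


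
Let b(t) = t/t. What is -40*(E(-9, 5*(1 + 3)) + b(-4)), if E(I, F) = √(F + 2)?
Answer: -40 - 40*√22 ≈ -227.62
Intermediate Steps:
b(t) = 1
E(I, F) = √(2 + F)
-40*(E(-9, 5*(1 + 3)) + b(-4)) = -40*(√(2 + 5*(1 + 3)) + 1) = -40*(√(2 + 5*4) + 1) = -40*(√(2 + 20) + 1) = -40*(√22 + 1) = -40*(1 + √22) = -40 - 40*√22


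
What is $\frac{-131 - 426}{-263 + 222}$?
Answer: $\frac{557}{41} \approx 13.585$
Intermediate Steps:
$\frac{-131 - 426}{-263 + 222} = - \frac{557}{-41} = \left(-557\right) \left(- \frac{1}{41}\right) = \frac{557}{41}$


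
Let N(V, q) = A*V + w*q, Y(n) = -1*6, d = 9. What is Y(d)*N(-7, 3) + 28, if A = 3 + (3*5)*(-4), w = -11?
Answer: -2168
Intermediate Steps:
Y(n) = -6
A = -57 (A = 3 + 15*(-4) = 3 - 60 = -57)
N(V, q) = -57*V - 11*q
Y(d)*N(-7, 3) + 28 = -6*(-57*(-7) - 11*3) + 28 = -6*(399 - 33) + 28 = -6*366 + 28 = -2196 + 28 = -2168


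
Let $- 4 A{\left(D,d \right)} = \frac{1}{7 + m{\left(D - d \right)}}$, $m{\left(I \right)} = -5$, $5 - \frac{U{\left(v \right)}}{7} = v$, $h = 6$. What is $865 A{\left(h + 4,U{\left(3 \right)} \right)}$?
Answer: $- \frac{865}{8} \approx -108.13$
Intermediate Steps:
$U{\left(v \right)} = 35 - 7 v$
$A{\left(D,d \right)} = - \frac{1}{8}$ ($A{\left(D,d \right)} = - \frac{1}{4 \left(7 - 5\right)} = - \frac{1}{4 \cdot 2} = \left(- \frac{1}{4}\right) \frac{1}{2} = - \frac{1}{8}$)
$865 A{\left(h + 4,U{\left(3 \right)} \right)} = 865 \left(- \frac{1}{8}\right) = - \frac{865}{8}$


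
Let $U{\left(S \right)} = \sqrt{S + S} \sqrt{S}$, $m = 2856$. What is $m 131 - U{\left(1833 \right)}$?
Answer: $374136 - 1833 \sqrt{2} \approx 3.7154 \cdot 10^{5}$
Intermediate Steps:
$U{\left(S \right)} = S \sqrt{2}$ ($U{\left(S \right)} = \sqrt{2 S} \sqrt{S} = \sqrt{2} \sqrt{S} \sqrt{S} = S \sqrt{2}$)
$m 131 - U{\left(1833 \right)} = 2856 \cdot 131 - 1833 \sqrt{2} = 374136 - 1833 \sqrt{2}$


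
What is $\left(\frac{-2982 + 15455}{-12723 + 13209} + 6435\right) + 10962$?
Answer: $\frac{8467415}{486} \approx 17423.0$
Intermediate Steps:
$\left(\frac{-2982 + 15455}{-12723 + 13209} + 6435\right) + 10962 = \left(\frac{12473}{486} + 6435\right) + 10962 = \frac{3139883}{486} + 10962 = \frac{8467415}{486}$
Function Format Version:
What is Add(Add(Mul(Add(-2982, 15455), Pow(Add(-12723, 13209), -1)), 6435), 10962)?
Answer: Rational(8467415, 486) ≈ 17423.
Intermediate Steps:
Add(Add(Mul(Add(-2982, 15455), Pow(Add(-12723, 13209), -1)), 6435), 10962) = Add(Add(Mul(12473, Pow(486, -1)), 6435), 10962) = Add(Add(Mul(12473, Rational(1, 486)), 6435), 10962) = Add(Add(Rational(12473, 486), 6435), 10962) = Add(Rational(3139883, 486), 10962) = Rational(8467415, 486)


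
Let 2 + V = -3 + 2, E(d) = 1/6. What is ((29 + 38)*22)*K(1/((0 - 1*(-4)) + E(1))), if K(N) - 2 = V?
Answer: -1474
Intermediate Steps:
E(d) = 1/6
V = -3 (V = -2 + (-3 + 2) = -2 - 1 = -3)
K(N) = -1 (K(N) = 2 - 3 = -1)
((29 + 38)*22)*K(1/((0 - 1*(-4)) + E(1))) = ((29 + 38)*22)*(-1) = (67*22)*(-1) = 1474*(-1) = -1474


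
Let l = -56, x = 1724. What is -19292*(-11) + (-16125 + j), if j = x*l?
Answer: 99543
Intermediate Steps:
j = -96544 (j = 1724*(-56) = -96544)
-19292*(-11) + (-16125 + j) = -19292*(-11) + (-16125 - 96544) = 212212 - 112669 = 99543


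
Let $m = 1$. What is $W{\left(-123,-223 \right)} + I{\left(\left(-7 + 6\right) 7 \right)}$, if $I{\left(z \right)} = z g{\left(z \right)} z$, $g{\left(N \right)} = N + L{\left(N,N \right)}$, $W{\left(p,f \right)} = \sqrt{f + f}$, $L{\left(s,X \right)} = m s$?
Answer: $-686 + i \sqrt{446} \approx -686.0 + 21.119 i$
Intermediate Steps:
$L{\left(s,X \right)} = s$ ($L{\left(s,X \right)} = 1 s = s$)
$W{\left(p,f \right)} = \sqrt{2} \sqrt{f}$ ($W{\left(p,f \right)} = \sqrt{2 f} = \sqrt{2} \sqrt{f}$)
$g{\left(N \right)} = 2 N$ ($g{\left(N \right)} = N + N = 2 N$)
$I{\left(z \right)} = 2 z^{3}$ ($I{\left(z \right)} = z 2 z z = 2 z^{2} z = 2 z^{3}$)
$W{\left(-123,-223 \right)} + I{\left(\left(-7 + 6\right) 7 \right)} = \sqrt{2} \sqrt{-223} + 2 \left(\left(-7 + 6\right) 7\right)^{3} = \sqrt{2} i \sqrt{223} + 2 \left(\left(-1\right) 7\right)^{3} = i \sqrt{446} + 2 \left(-7\right)^{3} = i \sqrt{446} + 2 \left(-343\right) = i \sqrt{446} - 686 = -686 + i \sqrt{446}$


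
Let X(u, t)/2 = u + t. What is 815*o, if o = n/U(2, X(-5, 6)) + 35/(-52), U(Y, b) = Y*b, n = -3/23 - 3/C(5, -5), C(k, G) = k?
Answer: -834071/1196 ≈ -697.38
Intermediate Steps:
X(u, t) = 2*t + 2*u (X(u, t) = 2*(u + t) = 2*(t + u) = 2*t + 2*u)
n = -84/115 (n = -3/23 - 3/5 = -3*1/23 - 3*⅕ = -3/23 - ⅗ = -84/115 ≈ -0.73043)
o = -5117/5980 (o = -84*1/(2*(2*6 + 2*(-5)))/115 + 35/(-52) = -84*1/(2*(12 - 10))/115 + 35*(-1/52) = -84/(115*(2*2)) - 35/52 = -84/115/4 - 35/52 = -84/115*¼ - 35/52 = -21/115 - 35/52 = -5117/5980 ≈ -0.85569)
815*o = 815*(-5117/5980) = -834071/1196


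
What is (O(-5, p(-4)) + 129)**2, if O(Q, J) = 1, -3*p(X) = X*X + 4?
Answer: 16900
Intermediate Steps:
p(X) = -4/3 - X**2/3 (p(X) = -(X*X + 4)/3 = -(X**2 + 4)/3 = -(4 + X**2)/3 = -4/3 - X**2/3)
(O(-5, p(-4)) + 129)**2 = (1 + 129)**2 = 130**2 = 16900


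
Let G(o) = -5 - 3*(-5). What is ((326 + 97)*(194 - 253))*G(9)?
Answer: -249570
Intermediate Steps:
G(o) = 10 (G(o) = -5 + 15 = 10)
((326 + 97)*(194 - 253))*G(9) = ((326 + 97)*(194 - 253))*10 = (423*(-59))*10 = -24957*10 = -249570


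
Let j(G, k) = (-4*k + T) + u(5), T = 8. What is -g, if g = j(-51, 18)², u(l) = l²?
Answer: -1521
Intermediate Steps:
j(G, k) = 33 - 4*k (j(G, k) = (-4*k + 8) + 5² = (8 - 4*k) + 25 = 33 - 4*k)
g = 1521 (g = (33 - 4*18)² = (33 - 72)² = (-39)² = 1521)
-g = -1*1521 = -1521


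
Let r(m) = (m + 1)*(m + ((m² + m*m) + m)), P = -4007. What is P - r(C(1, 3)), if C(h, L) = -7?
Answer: -3503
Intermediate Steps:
r(m) = (1 + m)*(2*m + 2*m²) (r(m) = (1 + m)*(m + ((m² + m²) + m)) = (1 + m)*(m + (2*m² + m)) = (1 + m)*(m + (m + 2*m²)) = (1 + m)*(2*m + 2*m²))
P - r(C(1, 3)) = -4007 - 2*(-7)*(1 + (-7)² + 2*(-7)) = -4007 - 2*(-7)*(1 + 49 - 14) = -4007 - 2*(-7)*36 = -4007 - 1*(-504) = -4007 + 504 = -3503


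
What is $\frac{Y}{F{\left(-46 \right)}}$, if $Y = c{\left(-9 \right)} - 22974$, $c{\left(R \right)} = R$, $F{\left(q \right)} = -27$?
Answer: $\frac{7661}{9} \approx 851.22$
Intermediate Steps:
$Y = -22983$ ($Y = -9 - 22974 = -22983$)
$\frac{Y}{F{\left(-46 \right)}} = - \frac{22983}{-27} = \left(-22983\right) \left(- \frac{1}{27}\right) = \frac{7661}{9}$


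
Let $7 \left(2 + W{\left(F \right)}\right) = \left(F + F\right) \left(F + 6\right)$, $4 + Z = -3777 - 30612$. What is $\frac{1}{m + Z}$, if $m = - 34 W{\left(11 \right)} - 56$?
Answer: $- \frac{7}{253383} \approx -2.7626 \cdot 10^{-5}$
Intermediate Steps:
$Z = -34393$ ($Z = -4 - 34389 = -34393$)
$W{\left(F \right)} = -2 + \frac{2 F \left(6 + F\right)}{7}$ ($W{\left(F \right)} = -2 + \frac{\left(F + F\right) \left(F + 6\right)}{7} = -2 + \frac{2 F \left(6 + F\right)}{7}$)
$m = - \frac{12632}{7}$ ($m = - 34 \left(-2 + \frac{2 \cdot 11^{2}}{7} + \frac{12}{7} \cdot 11\right) - 56 = - 34 \left(-2 + \frac{2}{7} \cdot 121 + \frac{132}{7}\right) - 56 = - 34 \left(-2 + \frac{242}{7} + \frac{132}{7}\right) - 56 = \left(-34\right) \frac{360}{7} - 56 = - \frac{12240}{7} - 56 = - \frac{12632}{7} \approx -1804.6$)
$\frac{1}{m + Z} = \frac{1}{- \frac{12632}{7} - 34393} = \frac{1}{- \frac{253383}{7}} = - \frac{7}{253383}$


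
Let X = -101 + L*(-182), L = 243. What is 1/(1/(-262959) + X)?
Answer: -262959/11656183594 ≈ -2.2560e-5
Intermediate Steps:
X = -44327 (X = -101 + 243*(-182) = -101 - 44226 = -44327)
1/(1/(-262959) + X) = 1/(1/(-262959) - 44327) = 1/(-1/262959 - 44327) = 1/(-11656183594/262959) = -262959/11656183594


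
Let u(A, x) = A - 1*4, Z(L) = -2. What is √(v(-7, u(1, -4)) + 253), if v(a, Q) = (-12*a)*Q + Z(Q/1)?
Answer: I ≈ 1.0*I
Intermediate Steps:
u(A, x) = -4 + A (u(A, x) = A - 4 = -4 + A)
v(a, Q) = -2 - 12*Q*a (v(a, Q) = (-12*a)*Q - 2 = -12*Q*a - 2 = -2 - 12*Q*a)
√(v(-7, u(1, -4)) + 253) = √((-2 - 12*(-4 + 1)*(-7)) + 253) = √((-2 - 12*(-3)*(-7)) + 253) = √((-2 - 252) + 253) = √(-254 + 253) = √(-1) = I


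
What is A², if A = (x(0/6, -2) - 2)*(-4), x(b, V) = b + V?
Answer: 256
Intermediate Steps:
x(b, V) = V + b
A = 16 (A = ((-2 + 0/6) - 2)*(-4) = ((-2 + 0*(⅙)) - 2)*(-4) = ((-2 + 0) - 2)*(-4) = (-2 - 2)*(-4) = -4*(-4) = 16)
A² = 16² = 256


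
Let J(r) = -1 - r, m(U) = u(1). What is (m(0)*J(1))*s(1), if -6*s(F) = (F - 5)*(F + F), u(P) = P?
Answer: -8/3 ≈ -2.6667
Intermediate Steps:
m(U) = 1
s(F) = -F*(-5 + F)/3 (s(F) = -(F - 5)*(F + F)/6 = -(-5 + F)*2*F/6 = -F*(-5 + F)/3)
(m(0)*J(1))*s(1) = (1*(-1 - 1*1))*((1/3)*1*(5 - 1*1)) = (1*(-1 - 1))*((1/3)*1*(5 - 1)) = (1*(-2))*((1/3)*1*4) = -2*4/3 = -8/3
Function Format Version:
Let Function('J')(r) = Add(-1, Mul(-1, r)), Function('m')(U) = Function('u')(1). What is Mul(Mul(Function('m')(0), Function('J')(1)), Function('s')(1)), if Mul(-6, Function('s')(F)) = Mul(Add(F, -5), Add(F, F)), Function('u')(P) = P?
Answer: Rational(-8, 3) ≈ -2.6667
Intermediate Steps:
Function('m')(U) = 1
Function('s')(F) = Mul(Rational(-1, 3), F, Add(-5, F)) (Function('s')(F) = Mul(Rational(-1, 6), Mul(Add(F, -5), Add(F, F))) = Mul(Rational(-1, 6), Mul(Add(-5, F), Mul(2, F))) = Mul(Rational(-1, 6), Mul(2, F, Add(-5, F))) = Mul(Rational(-1, 3), F, Add(-5, F)))
Mul(Mul(Function('m')(0), Function('J')(1)), Function('s')(1)) = Mul(Mul(1, Add(-1, Mul(-1, 1))), Mul(Rational(1, 3), 1, Add(5, Mul(-1, 1)))) = Mul(Mul(1, Add(-1, -1)), Mul(Rational(1, 3), 1, Add(5, -1))) = Mul(Mul(1, -2), Mul(Rational(1, 3), 1, 4)) = Mul(-2, Rational(4, 3)) = Rational(-8, 3)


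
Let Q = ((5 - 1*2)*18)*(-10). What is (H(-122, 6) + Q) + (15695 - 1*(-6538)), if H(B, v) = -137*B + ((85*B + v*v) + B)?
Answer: 27951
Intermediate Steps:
H(B, v) = v² - 51*B (H(B, v) = -137*B + ((85*B + v²) + B) = -137*B + ((v² + 85*B) + B) = -137*B + (v² + 86*B) = v² - 51*B)
Q = -540 (Q = ((5 - 2)*18)*(-10) = (3*18)*(-10) = 54*(-10) = -540)
(H(-122, 6) + Q) + (15695 - 1*(-6538)) = ((6² - 51*(-122)) - 540) + (15695 - 1*(-6538)) = ((36 + 6222) - 540) + (15695 + 6538) = (6258 - 540) + 22233 = 5718 + 22233 = 27951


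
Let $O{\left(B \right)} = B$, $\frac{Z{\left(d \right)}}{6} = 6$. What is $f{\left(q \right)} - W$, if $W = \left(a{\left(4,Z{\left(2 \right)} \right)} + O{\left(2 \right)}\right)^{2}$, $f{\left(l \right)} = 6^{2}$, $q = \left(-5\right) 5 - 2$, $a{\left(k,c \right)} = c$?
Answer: $-1408$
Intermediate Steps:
$Z{\left(d \right)} = 36$ ($Z{\left(d \right)} = 6 \cdot 6 = 36$)
$q = -27$ ($q = -25 - 2 = -27$)
$f{\left(l \right)} = 36$
$W = 1444$ ($W = \left(36 + 2\right)^{2} = 38^{2} = 1444$)
$f{\left(q \right)} - W = 36 - 1444 = -1408$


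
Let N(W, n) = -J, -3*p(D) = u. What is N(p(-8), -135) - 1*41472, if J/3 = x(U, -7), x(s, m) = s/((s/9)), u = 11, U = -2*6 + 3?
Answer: -41499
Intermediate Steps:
U = -9 (U = -12 + 3 = -9)
p(D) = -11/3 (p(D) = -⅓*11 = -11/3)
x(s, m) = 9 (x(s, m) = s/((s*(⅑))) = s/((s/9)) = s*(9/s) = 9)
J = 27 (J = 3*9 = 27)
N(W, n) = -27 (N(W, n) = -1*27 = -27)
N(p(-8), -135) - 1*41472 = -27 - 1*41472 = -27 - 41472 = -41499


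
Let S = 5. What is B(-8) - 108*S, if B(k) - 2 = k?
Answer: -546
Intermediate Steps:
B(k) = 2 + k
B(-8) - 108*S = (2 - 8) - 108*5 = -6 - 540 = -546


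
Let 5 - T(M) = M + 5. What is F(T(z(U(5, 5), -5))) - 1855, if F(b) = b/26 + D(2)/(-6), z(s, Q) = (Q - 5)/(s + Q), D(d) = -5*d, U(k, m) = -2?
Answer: -505975/273 ≈ -1853.4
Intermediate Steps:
z(s, Q) = (-5 + Q)/(Q + s)
T(M) = -M (T(M) = 5 - (M + 5) = 5 - (5 + M) = 5 + (-5 - M) = -M)
F(b) = 5/3 + b/26 (F(b) = b/26 - 5*2/(-6) = b*(1/26) - 10*(-⅙) = b/26 + 5/3 = 5/3 + b/26)
F(T(z(U(5, 5), -5))) - 1855 = (5/3 + (-(-5 - 5)/(-5 - 2))/26) - 1855 = (5/3 + (-(-10)/(-7))/26) - 1855 = (5/3 + (-(-1)*(-10)/7)/26) - 1855 = (5/3 + (-1*10/7)/26) - 1855 = (5/3 + (1/26)*(-10/7)) - 1855 = (5/3 - 5/91) - 1855 = 440/273 - 1855 = -505975/273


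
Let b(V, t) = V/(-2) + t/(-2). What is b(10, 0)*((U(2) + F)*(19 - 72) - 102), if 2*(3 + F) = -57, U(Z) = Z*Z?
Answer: -13555/2 ≈ -6777.5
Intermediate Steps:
b(V, t) = -V/2 - t/2 (b(V, t) = V*(-½) + t*(-½) = -V/2 - t/2)
U(Z) = Z²
F = -63/2 (F = -3 + (½)*(-57) = -3 - 57/2 = -63/2 ≈ -31.500)
b(10, 0)*((U(2) + F)*(19 - 72) - 102) = (-½*10 - ½*0)*((2² - 63/2)*(19 - 72) - 102) = (-5 + 0)*((4 - 63/2)*(-53) - 102) = -5*(-55/2*(-53) - 102) = -5*(2915/2 - 102) = -5*2711/2 = -13555/2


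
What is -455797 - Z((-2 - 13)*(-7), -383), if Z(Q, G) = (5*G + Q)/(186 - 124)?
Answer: -14128802/31 ≈ -4.5577e+5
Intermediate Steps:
Z(Q, G) = Q/62 + 5*G/62 (Z(Q, G) = (Q + 5*G)/62 = (Q + 5*G)*(1/62) = Q/62 + 5*G/62)
-455797 - Z((-2 - 13)*(-7), -383) = -455797 - (((-2 - 13)*(-7))/62 + (5/62)*(-383)) = -455797 - ((-15*(-7))/62 - 1915/62) = -455797 - ((1/62)*105 - 1915/62) = -455797 - (105/62 - 1915/62) = -455797 - 1*(-905/31) = -455797 + 905/31 = -14128802/31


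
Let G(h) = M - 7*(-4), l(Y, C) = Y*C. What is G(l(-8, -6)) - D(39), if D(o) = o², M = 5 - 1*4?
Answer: -1492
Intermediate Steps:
M = 1 (M = 5 - 4 = 1)
l(Y, C) = C*Y
G(h) = 29 (G(h) = 1 - 7*(-4) = 1 + 28 = 29)
G(l(-8, -6)) - D(39) = 29 - 1*39² = 29 - 1*1521 = 29 - 1521 = -1492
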